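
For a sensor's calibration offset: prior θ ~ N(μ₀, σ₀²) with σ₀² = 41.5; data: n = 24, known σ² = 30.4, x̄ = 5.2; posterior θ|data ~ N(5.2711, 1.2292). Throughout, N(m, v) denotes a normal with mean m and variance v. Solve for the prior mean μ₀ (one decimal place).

μ₀ = 7.6

The posterior mean is a precision-weighted average: μ_n = (τ₀μ₀ + τ_data·x̄)/(τ₀+τ_data), with τ₀=1/σ₀² and τ_data=n/σ².
Here τ₀ = 1/41.5 = 0.024096 and τ_data = 24/30.4 = 0.789474, so τ_n = 0.813570.
Rearranging for μ₀: μ₀ = (μ_n·τ_n − τ_data·x̄)/τ₀ = (5.2711·0.813570 − 0.789474·5.2) / 0.024096 = 0.183144/0.024096 ≈ 7.6.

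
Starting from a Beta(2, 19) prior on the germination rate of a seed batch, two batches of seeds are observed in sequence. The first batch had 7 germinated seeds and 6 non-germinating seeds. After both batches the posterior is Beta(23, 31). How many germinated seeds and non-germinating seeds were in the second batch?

Sequential conjugate updates are equivalent to a single update on the pooled data, so total successes = posterior α − prior α and total failures = posterior β − prior β.
Total across both batches: 23−2=21 germinated seeds, 31−19=12 non-germinating seeds.
Subtract the first batch: 21−7=14 germinated seeds and 12−6=6 non-germinating seeds.

14 germinated seeds and 6 non-germinating seeds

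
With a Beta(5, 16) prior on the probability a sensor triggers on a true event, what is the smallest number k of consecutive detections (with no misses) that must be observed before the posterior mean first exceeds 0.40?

After k detections and 0 misses the posterior is Beta(5+k, 16), with mean (5+k)/(5+16+k).
Set (5+k)/(21+k) > 0.40 and solve: k > (0.40·21 − 5)/(1 − 0.40) = 5.667.
The smallest integer exceeding 5.667 is 6.

k = 6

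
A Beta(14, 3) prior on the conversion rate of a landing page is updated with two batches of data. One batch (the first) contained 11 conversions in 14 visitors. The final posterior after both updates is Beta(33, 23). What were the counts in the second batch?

8 conversions and 17 bounces

Sequential conjugate updates are equivalent to a single update on the pooled data, so total successes = posterior α − prior α and total failures = posterior β − prior β.
Total across both batches: 33−14=19 conversions, 23−3=20 bounces.
Subtract the first batch: 19−11=8 conversions and 20−3=17 bounces.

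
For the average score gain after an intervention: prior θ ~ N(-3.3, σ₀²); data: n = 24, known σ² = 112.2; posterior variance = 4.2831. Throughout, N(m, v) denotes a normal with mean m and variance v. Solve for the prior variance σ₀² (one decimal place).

σ₀² = 51.1

For the Normal–Normal model with known σ², precisions add: τ_n = τ₀ + n/σ².
So 1/σ₀² = 1/4.2831 − 24/112.2 = 0.233476 − 0.213904 = 0.019572.
Hence σ₀² = 1/0.019572 ≈ 51.1.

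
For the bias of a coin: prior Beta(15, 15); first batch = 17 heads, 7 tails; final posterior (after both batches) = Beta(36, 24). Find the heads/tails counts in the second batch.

Sequential conjugate updates are equivalent to a single update on the pooled data, so total successes = posterior α − prior α and total failures = posterior β − prior β.
Total across both batches: 36−15=21 heads, 24−15=9 tails.
Subtract the first batch: 21−17=4 heads and 9−7=2 tails.

4 heads and 2 tails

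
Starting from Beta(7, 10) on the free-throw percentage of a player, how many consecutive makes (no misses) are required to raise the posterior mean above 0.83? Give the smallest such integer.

After k makes and 0 misses the posterior is Beta(7+k, 10), with mean (7+k)/(7+10+k).
Set (7+k)/(17+k) > 0.83 and solve: k > (0.83·17 − 7)/(1 − 0.83) = 41.824.
The smallest integer exceeding 41.824 is 42.

k = 42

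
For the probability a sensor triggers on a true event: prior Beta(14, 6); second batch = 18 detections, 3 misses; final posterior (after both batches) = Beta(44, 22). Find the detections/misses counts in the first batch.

Sequential conjugate updates are equivalent to a single update on the pooled data, so total successes = posterior α − prior α and total failures = posterior β − prior β.
Total across both batches: 44−14=30 detections, 22−6=16 misses.
Subtract the second batch: 30−18=12 detections and 16−3=13 misses.

12 detections and 13 misses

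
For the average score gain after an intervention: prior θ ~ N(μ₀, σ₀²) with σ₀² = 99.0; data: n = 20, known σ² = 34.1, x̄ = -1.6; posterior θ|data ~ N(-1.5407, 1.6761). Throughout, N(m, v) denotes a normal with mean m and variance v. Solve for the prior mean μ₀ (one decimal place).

μ₀ = 1.9

With known observation variance, the Normal–Normal posterior has precision τ_n = τ₀ + n/σ² and mean μ_n = (τ₀μ₀ + (n/σ²)x̄)/τ_n.
Here τ₀ = 1/99.0 = 0.010101 and τ_data = 20/34.1 = 0.586510, so τ_n = 0.596611.
Rearranging for μ₀: μ₀ = (μ_n·τ_n − τ_data·x̄)/τ₀ = (-1.5407·0.596611 − 0.586510·-1.6) / 0.010101 = 0.019217/0.010101 ≈ 1.9.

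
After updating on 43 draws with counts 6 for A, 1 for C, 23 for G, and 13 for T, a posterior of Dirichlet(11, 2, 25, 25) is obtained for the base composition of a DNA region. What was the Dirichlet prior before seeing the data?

Dirichlet(5, 1, 2, 12)

For a Dirichlet(α) prior with multinomial counts c, the posterior is Dirichlet(α + c) componentwise.
Subtract each count from the matching posterior parameter: 11−6=5, 2−1=1, 25−23=2, 25−13=12.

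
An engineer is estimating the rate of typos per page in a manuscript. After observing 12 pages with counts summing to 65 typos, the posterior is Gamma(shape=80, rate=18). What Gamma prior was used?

Gamma(shape=15, rate=6)

A Gamma(α, β) prior (rate parametrization) on a Poisson rate with n observations summing to S gives posterior Gamma(α+S, β+n).
So α = 80 − 65 = 15 and β = 18 − 12 = 6.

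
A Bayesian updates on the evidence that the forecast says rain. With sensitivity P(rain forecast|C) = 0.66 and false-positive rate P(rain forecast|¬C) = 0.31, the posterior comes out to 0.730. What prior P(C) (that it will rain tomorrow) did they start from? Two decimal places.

Bayes' rule in odds form gives O(C|E) = O(C)·[P(E|C)/P(E|¬C)], hence O(C) = O(C|E)/LR.
Posterior odds = 0.730/(1−0.730) = 2.7037. LR = 0.66/0.31 = 2.1290.
Prior odds = 2.7037/2.1290 = 1.2699, so P(C) = 1.2699/(1+1.2699) ≈ 0.56.

P(C) = 0.56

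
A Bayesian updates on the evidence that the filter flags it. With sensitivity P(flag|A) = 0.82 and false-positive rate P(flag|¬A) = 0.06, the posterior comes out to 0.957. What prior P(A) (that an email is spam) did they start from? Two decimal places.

P(A) = 0.62

In odds form, posterior odds = prior odds × likelihood ratio, so prior odds = posterior odds ÷ LR.
Posterior odds = 0.957/(1−0.957) = 22.2558. LR = 0.82/0.06 = 13.6667.
Prior odds = 22.2558/13.6667 = 1.6285, so P(A) = 1.6285/(1+1.6285) ≈ 0.62.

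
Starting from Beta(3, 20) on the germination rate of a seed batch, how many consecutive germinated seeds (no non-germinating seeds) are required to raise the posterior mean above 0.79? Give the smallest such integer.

After k germinated seeds and 0 non-germinating seeds the posterior is Beta(3+k, 20), with mean (3+k)/(3+20+k).
Set (3+k)/(23+k) > 0.79 and solve: k > (0.79·23 − 3)/(1 − 0.79) = 72.238.
The smallest integer exceeding 72.238 is 73.

k = 73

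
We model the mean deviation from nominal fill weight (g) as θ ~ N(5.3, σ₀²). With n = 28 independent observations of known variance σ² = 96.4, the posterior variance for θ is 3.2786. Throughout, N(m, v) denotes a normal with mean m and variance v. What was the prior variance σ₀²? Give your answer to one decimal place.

σ₀² = 68.7

For the Normal–Normal model with known σ², precisions add: τ_n = τ₀ + n/σ².
So 1/σ₀² = 1/3.2786 − 28/96.4 = 0.305008 − 0.290456 = 0.014552.
Hence σ₀² = 1/0.014552 ≈ 68.7.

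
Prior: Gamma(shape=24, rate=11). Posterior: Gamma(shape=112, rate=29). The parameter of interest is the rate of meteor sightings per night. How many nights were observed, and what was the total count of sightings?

Gamma–Poisson conjugacy: posterior shape = α + Σxᵢ, posterior rate = β + n.
Matching: Σxᵢ = 112 − 24 = 88 and n = 29 − 11 = 18.

n = 18 nights with total 88 sightings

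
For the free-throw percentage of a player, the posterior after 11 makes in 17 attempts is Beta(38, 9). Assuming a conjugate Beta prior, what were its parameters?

Beta is conjugate to the binomial likelihood: posterior = Beta(α+s, β+f).
Subtract the data counts: 38−11=27, 9−6=3.

Beta(27, 3)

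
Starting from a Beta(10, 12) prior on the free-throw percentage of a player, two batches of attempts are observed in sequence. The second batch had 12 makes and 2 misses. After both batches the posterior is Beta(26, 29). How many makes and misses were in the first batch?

Because Beta–binomial updating is additive in the counts, the combined data contributed (α_post−α_prior, β_post−β_prior) successes and failures.
Total across both batches: 26−10=16 makes, 29−12=17 misses.
Subtract the second batch: 16−12=4 makes and 17−2=15 misses.

4 makes and 15 misses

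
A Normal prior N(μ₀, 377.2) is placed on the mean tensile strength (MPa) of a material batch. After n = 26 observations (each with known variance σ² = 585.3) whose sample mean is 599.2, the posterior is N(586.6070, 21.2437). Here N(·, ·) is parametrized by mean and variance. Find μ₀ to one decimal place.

With known observation variance, the Normal–Normal posterior has precision τ_n = τ₀ + n/σ² and mean μ_n = (τ₀μ₀ + (n/σ²)x̄)/τ_n.
Here τ₀ = 1/377.2 = 0.002651 and τ_data = 26/585.3 = 0.044422, so τ_n = 0.047073.
Rearranging for μ₀: μ₀ = (μ_n·τ_n − τ_data·x̄)/τ₀ = (586.6070·0.047073 − 0.044422·599.2) / 0.002651 = 0.995689/0.002651 ≈ 375.6.

μ₀ = 375.6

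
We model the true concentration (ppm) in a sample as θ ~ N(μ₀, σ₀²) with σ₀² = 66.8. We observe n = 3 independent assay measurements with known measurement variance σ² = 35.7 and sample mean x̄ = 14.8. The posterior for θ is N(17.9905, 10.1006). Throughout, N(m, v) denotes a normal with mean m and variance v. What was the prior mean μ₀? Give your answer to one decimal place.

μ₀ = 35.9

The posterior mean is a precision-weighted average: μ_n = (τ₀μ₀ + τ_data·x̄)/(τ₀+τ_data), with τ₀=1/σ₀² and τ_data=n/σ².
Here τ₀ = 1/66.8 = 0.014970 and τ_data = 3/35.7 = 0.084034, so τ_n = 0.099004.
Rearranging for μ₀: μ₀ = (μ_n·τ_n − τ_data·x̄)/τ₀ = (17.9905·0.099004 − 0.084034·14.8) / 0.014970 = 0.537428/0.014970 ≈ 35.9.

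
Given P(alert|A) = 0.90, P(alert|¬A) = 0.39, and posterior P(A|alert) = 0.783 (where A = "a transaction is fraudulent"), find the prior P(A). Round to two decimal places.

Bayes' rule in odds form gives O(A|E) = O(A)·[P(E|A)/P(E|¬A)], hence O(A) = O(A|E)/LR.
Posterior odds = 0.783/(1−0.783) = 3.6083. LR = 0.90/0.39 = 2.3077.
Prior odds = 3.6083/2.3077 = 1.5636, so P(A) = 1.5636/(1+1.5636) ≈ 0.61.

P(A) = 0.61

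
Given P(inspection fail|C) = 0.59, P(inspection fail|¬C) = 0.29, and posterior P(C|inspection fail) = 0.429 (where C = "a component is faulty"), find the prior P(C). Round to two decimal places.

P(C) = 0.27

Bayes' rule in odds form gives O(C|E) = O(C)·[P(E|C)/P(E|¬C)], hence O(C) = O(C|E)/LR.
Posterior odds = 0.429/(1−0.429) = 0.7513. LR = 0.59/0.29 = 2.0345.
Prior odds = 0.7513/2.0345 = 0.3693, so P(C) = 0.3693/(1+0.3693) ≈ 0.27.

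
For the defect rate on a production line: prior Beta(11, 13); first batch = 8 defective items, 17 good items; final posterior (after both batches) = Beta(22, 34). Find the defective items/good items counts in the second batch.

Because Beta–binomial updating is additive in the counts, the combined data contributed (α_post−α_prior, β_post−β_prior) successes and failures.
Total across both batches: 22−11=11 defective items, 34−13=21 good items.
Subtract the first batch: 11−8=3 defective items and 21−17=4 good items.

3 defective items and 4 good items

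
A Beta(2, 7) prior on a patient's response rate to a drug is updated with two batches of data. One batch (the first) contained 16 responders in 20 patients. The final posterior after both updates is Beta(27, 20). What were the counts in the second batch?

9 responders and 9 non-responders

Because Beta–binomial updating is additive in the counts, the combined data contributed (α_post−α_prior, β_post−β_prior) successes and failures.
Total across both batches: 27−2=25 responders, 20−7=13 non-responders.
Subtract the first batch: 25−16=9 responders and 13−4=9 non-responders.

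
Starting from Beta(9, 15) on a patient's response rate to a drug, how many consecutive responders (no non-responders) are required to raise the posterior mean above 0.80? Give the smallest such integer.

k = 52

After k responders and 0 non-responders the posterior is Beta(9+k, 15), with mean (9+k)/(9+15+k).
Set (9+k)/(24+k) > 0.80 and solve: k > (0.80·24 − 9)/(1 − 0.80) = 51.000.
The smallest integer exceeding 51.000 is 52, and checking k=52: (61)/(76) = 0.8026 > 0.80.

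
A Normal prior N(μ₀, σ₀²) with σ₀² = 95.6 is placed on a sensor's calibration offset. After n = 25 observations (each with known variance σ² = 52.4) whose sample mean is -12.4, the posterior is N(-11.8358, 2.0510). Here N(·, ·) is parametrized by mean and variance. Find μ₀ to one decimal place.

With known observation variance, the Normal–Normal posterior has precision τ_n = τ₀ + n/σ² and mean μ_n = (τ₀μ₀ + (n/σ²)x̄)/τ_n.
Here τ₀ = 1/95.6 = 0.010460 and τ_data = 25/52.4 = 0.477099, so τ_n = 0.487559.
Rearranging for μ₀: μ₀ = (μ_n·τ_n − τ_data·x̄)/τ₀ = (-11.8358·0.487559 − 0.477099·-12.4) / 0.010460 = 0.145377/0.010460 ≈ 13.9.

μ₀ = 13.9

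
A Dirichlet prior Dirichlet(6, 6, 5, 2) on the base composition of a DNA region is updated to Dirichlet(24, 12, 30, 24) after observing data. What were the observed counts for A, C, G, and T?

counts (18, 6, 25, 22)

For a Dirichlet(α) prior with multinomial counts c, the posterior is Dirichlet(α + c) componentwise.
Counts are posterior − prior componentwise: 24−6=18, 12−6=6, 30−5=25, 24−2=22.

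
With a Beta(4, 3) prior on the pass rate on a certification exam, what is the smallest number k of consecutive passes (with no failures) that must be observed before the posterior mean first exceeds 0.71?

k = 4

After k passes and 0 failures the posterior is Beta(4+k, 3), with mean (4+k)/(4+3+k).
Set (4+k)/(7+k) > 0.71 and solve: k > (0.71·7 − 4)/(1 − 0.71) = 3.345.
The smallest integer exceeding 3.345 is 4.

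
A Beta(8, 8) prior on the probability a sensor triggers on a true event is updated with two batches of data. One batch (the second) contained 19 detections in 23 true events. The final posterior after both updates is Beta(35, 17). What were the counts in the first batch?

8 detections and 5 misses

Because Beta–binomial updating is additive in the counts, the combined data contributed (α_post−α_prior, β_post−β_prior) successes and failures.
Total across both batches: 35−8=27 detections, 17−8=9 misses.
Subtract the second batch: 27−19=8 detections and 9−4=5 misses.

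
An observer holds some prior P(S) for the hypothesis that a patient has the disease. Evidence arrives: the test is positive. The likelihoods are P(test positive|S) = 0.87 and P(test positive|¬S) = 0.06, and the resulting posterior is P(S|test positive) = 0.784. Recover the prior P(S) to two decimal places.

In odds form, posterior odds = prior odds × likelihood ratio, so prior odds = posterior odds ÷ LR.
Posterior odds = 0.784/(1−0.784) = 3.6296. LR = 0.87/0.06 = 14.5000.
Prior odds = 3.6296/14.5000 = 0.2503, so P(S) = 0.2503/(1+0.2503) ≈ 0.20.

P(S) = 0.20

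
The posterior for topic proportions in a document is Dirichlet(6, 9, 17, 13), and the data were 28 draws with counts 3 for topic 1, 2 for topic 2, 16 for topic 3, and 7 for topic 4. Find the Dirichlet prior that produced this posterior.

Dirichlet(3, 7, 1, 6)

For a Dirichlet(α) prior with multinomial counts c, the posterior is Dirichlet(α + c) componentwise.
Subtract each count from the matching posterior parameter: 6−3=3, 9−2=7, 17−16=1, 13−7=6.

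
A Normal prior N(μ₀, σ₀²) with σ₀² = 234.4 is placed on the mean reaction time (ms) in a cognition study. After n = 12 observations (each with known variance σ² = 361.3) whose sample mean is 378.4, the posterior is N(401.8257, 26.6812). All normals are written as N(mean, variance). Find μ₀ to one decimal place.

With known observation variance, the Normal–Normal posterior has precision τ_n = τ₀ + n/σ² and mean μ_n = (τ₀μ₀ + (n/σ²)x̄)/τ_n.
Here τ₀ = 1/234.4 = 0.004266 and τ_data = 12/361.3 = 0.033213, so τ_n = 0.037479.
Rearranging for μ₀: μ₀ = (μ_n·τ_n − τ_data·x̄)/τ₀ = (401.8257·0.037479 − 0.033213·378.4) / 0.004266 = 2.492226/0.004266 ≈ 584.2.

μ₀ = 584.2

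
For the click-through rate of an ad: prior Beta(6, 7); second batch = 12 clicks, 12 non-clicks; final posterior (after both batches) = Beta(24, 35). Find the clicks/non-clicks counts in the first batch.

Because Beta–binomial updating is additive in the counts, the combined data contributed (α_post−α_prior, β_post−β_prior) successes and failures.
Total across both batches: 24−6=18 clicks, 35−7=28 non-clicks.
Subtract the second batch: 18−12=6 clicks and 28−12=16 non-clicks.

6 clicks and 16 non-clicks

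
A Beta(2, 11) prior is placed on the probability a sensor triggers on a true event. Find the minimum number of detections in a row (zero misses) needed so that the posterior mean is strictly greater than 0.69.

After k detections and 0 misses the posterior is Beta(2+k, 11), with mean (2+k)/(2+11+k).
Set (2+k)/(13+k) > 0.69 and solve: k > (0.69·13 − 2)/(1 − 0.69) = 22.484.
The smallest integer exceeding 22.484 is 23.

k = 23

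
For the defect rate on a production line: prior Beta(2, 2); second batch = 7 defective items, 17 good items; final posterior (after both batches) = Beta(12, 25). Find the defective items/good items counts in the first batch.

Because Beta–binomial updating is additive in the counts, the combined data contributed (α_post−α_prior, β_post−β_prior) successes and failures.
Total across both batches: 12−2=10 defective items, 25−2=23 good items.
Subtract the second batch: 10−7=3 defective items and 23−17=6 good items.

3 defective items and 6 good items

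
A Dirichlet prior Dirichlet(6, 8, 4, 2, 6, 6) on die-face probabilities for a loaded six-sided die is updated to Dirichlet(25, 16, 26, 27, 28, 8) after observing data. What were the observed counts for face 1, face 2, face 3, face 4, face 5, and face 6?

For a Dirichlet(α) prior with multinomial counts c, the posterior is Dirichlet(α + c) componentwise.
Counts are posterior − prior componentwise: 25−6=19, 16−8=8, 26−4=22, 27−2=25, 28−6=22, 8−6=2.

counts (19, 8, 22, 25, 22, 2)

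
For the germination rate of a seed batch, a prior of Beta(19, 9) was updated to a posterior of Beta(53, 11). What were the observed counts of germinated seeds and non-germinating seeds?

A Beta(a, b) prior with s successes and f failures in binomial data gives a Beta(a+s, b+f) posterior.
Match parameters: s=53−19=34, f=11−9=2.

34 germinated seeds and 2 non-germinating seeds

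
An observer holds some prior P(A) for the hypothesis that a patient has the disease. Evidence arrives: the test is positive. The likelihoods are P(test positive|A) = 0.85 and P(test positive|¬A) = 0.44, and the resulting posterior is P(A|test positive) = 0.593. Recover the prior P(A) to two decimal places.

In odds form, posterior odds = prior odds × likelihood ratio, so prior odds = posterior odds ÷ LR.
Posterior odds = 0.593/(1−0.593) = 1.4570. LR = 0.85/0.44 = 1.9318.
Prior odds = 1.4570/1.9318 = 0.7542, so P(A) = 0.7542/(1+0.7542) ≈ 0.43.

P(A) = 0.43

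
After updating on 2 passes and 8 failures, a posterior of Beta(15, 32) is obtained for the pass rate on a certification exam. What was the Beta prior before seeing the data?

Beta is conjugate to the binomial likelihood: posterior = Beta(a+s, b+f).
So a = 15 − 2 = 13 and b = 32 − 8 = 24.

Beta(13, 24)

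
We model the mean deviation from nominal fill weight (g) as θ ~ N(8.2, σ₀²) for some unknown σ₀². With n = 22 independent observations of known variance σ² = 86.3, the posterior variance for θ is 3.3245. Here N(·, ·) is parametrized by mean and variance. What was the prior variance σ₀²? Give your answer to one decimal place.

Posterior precision equals prior precision plus data precision: 1/σ_n² = 1/σ₀² + n/σ².
So 1/σ₀² = 1/3.3245 − 22/86.3 = 0.300797 − 0.254925 = 0.045872.
Hence σ₀² = 1/0.045872 ≈ 21.8.

σ₀² = 21.8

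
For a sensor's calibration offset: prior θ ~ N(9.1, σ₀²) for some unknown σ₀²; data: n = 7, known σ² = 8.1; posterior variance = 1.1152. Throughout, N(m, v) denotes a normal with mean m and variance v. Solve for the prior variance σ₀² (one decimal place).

σ₀² = 30.8

For the Normal–Normal model with known σ², precisions add: τ_n = τ₀ + n/σ².
So 1/σ₀² = 1/1.1152 − 7/8.1 = 0.896700 − 0.864198 = 0.032502.
Hence σ₀² = 1/0.032502 ≈ 30.8.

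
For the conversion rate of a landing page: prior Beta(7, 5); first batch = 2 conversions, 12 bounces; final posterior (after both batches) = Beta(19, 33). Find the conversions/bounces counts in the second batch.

10 conversions and 16 bounces

Because Beta–binomial updating is additive in the counts, the combined data contributed (α_post−α_prior, β_post−β_prior) successes and failures.
Total across both batches: 19−7=12 conversions, 33−5=28 bounces.
Subtract the first batch: 12−2=10 conversions and 28−12=16 bounces.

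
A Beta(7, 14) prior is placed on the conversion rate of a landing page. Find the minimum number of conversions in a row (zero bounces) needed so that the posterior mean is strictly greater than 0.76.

After k conversions and 0 bounces the posterior is Beta(7+k, 14), with mean (7+k)/(7+14+k).
Set (7+k)/(21+k) > 0.76 and solve: k > (0.76·21 − 7)/(1 − 0.76) = 37.333.
The smallest integer exceeding 37.333 is 38.

k = 38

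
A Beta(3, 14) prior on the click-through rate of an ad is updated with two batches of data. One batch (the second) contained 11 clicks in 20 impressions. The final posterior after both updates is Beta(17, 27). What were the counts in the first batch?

3 clicks and 4 non-clicks

Because Beta–binomial updating is additive in the counts, the combined data contributed (α_post−α_prior, β_post−β_prior) successes and failures.
Total across both batches: 17−3=14 clicks, 27−14=13 non-clicks.
Subtract the second batch: 14−11=3 clicks and 13−9=4 non-clicks.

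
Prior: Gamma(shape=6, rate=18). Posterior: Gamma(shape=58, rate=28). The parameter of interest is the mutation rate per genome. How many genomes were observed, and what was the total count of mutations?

Gamma–Poisson conjugacy: posterior shape = α + Σxᵢ, posterior rate = β + n.
Matching: Σxᵢ = 58 − 6 = 52 and n = 28 − 18 = 10.

n = 10 genomes with total 52 mutations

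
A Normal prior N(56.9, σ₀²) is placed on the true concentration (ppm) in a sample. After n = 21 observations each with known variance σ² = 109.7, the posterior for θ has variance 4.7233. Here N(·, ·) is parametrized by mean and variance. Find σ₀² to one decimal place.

For the Normal–Normal model with known σ², precisions add: τ_n = τ₀ + n/σ².
So 1/σ₀² = 1/4.7233 − 21/109.7 = 0.211716 − 0.191431 = 0.020285.
Hence σ₀² = 1/0.020285 ≈ 49.3.

σ₀² = 49.3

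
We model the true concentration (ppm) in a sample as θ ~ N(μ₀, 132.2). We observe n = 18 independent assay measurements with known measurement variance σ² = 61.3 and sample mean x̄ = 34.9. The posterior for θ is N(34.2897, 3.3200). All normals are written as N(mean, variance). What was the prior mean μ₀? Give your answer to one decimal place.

The posterior mean is a precision-weighted average: μ_n = (τ₀μ₀ + τ_data·x̄)/(τ₀+τ_data), with τ₀=1/σ₀² and τ_data=n/σ².
Here τ₀ = 1/132.2 = 0.007564 and τ_data = 18/61.3 = 0.293638, so τ_n = 0.301202.
Rearranging for μ₀: μ₀ = (μ_n·τ_n − τ_data·x̄)/τ₀ = (34.2897·0.301202 − 0.293638·34.9) / 0.007564 = 0.080160/0.007564 ≈ 10.6.

μ₀ = 10.6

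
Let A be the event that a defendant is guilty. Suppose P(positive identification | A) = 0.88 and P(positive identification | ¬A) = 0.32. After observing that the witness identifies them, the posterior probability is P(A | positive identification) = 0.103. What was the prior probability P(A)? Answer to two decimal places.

Bayes' rule in odds form gives O(A|E) = O(A)·[P(E|A)/P(E|¬A)], hence O(A) = O(A|E)/LR.
Posterior odds = 0.103/(1−0.103) = 0.1148. LR = 0.88/0.32 = 2.7500.
Prior odds = 0.1148/2.7500 = 0.0417, so P(A) = 0.0417/(1+0.0417) ≈ 0.04.

P(A) = 0.04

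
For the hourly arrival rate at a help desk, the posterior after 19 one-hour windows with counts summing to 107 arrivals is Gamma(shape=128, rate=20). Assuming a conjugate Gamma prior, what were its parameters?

A Gamma(α, β) prior (rate parametrization) on a Poisson rate with n observations summing to S gives posterior Gamma(α+S, β+n).
So α = 128 − 107 = 21 and β = 20 − 19 = 1.

Gamma(shape=21, rate=1)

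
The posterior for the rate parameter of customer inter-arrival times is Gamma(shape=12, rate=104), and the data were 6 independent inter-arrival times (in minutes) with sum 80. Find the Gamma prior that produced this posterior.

For an exponential likelihood with a Gamma(α, β) prior on the rate, n observations with total T give posterior Gamma(α+n, β+T).
So α = 12 − 6 = 6 and β = 104 − 80 = 24.

Gamma(shape=6, rate=24)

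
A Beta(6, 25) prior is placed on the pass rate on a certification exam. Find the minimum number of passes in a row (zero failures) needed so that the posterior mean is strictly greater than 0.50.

After k passes and 0 failures the posterior is Beta(6+k, 25), with mean (6+k)/(6+25+k).
Set (6+k)/(31+k) > 0.50 and solve: k > (0.50·31 − 6)/(1 − 0.50) = 19.000.
The smallest integer exceeding 19.000 is 20.

k = 20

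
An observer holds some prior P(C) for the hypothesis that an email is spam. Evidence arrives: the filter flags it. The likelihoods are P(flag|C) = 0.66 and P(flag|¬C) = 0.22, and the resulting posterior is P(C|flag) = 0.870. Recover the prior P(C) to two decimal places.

P(C) = 0.69

Bayes' rule in odds form gives O(C|E) = O(C)·[P(E|C)/P(E|¬C)], hence O(C) = O(C|E)/LR.
Posterior odds = 0.870/(1−0.870) = 6.6923. LR = 0.66/0.22 = 3.0000.
Prior odds = 6.6923/3.0000 = 2.2308, so P(C) = 2.2308/(1+2.2308) ≈ 0.69.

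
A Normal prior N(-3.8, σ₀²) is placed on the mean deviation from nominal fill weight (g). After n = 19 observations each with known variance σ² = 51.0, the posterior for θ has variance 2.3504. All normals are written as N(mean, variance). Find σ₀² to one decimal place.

For the Normal–Normal model with known σ², precisions add: τ_n = τ₀ + n/σ².
So 1/σ₀² = 1/2.3504 − 19/51.0 = 0.425459 − 0.372549 = 0.052910.
Hence σ₀² = 1/0.052910 ≈ 18.9.

σ₀² = 18.9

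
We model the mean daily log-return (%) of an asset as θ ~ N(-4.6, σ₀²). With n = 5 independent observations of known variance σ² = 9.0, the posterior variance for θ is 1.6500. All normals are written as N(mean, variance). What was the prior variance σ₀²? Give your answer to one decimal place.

σ₀² = 19.8

For the Normal–Normal model with known σ², precisions add: τ_n = τ₀ + n/σ².
So 1/σ₀² = 1/1.6500 − 5/9.0 = 0.606061 − 0.555556 = 0.050505.
Hence σ₀² = 1/0.050505 ≈ 19.8.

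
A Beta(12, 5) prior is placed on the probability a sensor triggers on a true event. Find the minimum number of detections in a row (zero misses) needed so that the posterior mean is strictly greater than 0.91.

After k detections and 0 misses the posterior is Beta(12+k, 5), with mean (12+k)/(12+5+k).
Set (12+k)/(17+k) > 0.91 and solve: k > (0.91·17 − 12)/(1 − 0.91) = 38.556.
The smallest integer exceeding 38.556 is 39, and checking k=39: (51)/(56) = 0.9107 > 0.91.

k = 39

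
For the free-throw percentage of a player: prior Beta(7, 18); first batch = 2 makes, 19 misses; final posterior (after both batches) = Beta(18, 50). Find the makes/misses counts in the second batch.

9 makes and 13 misses

Because Beta–binomial updating is additive in the counts, the combined data contributed (α_post−α_prior, β_post−β_prior) successes and failures.
Total across both batches: 18−7=11 makes, 50−18=32 misses.
Subtract the first batch: 11−2=9 makes and 32−19=13 misses.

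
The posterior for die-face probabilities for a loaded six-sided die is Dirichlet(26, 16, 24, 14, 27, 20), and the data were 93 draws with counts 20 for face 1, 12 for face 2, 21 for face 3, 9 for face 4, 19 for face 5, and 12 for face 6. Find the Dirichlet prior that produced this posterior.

For a Dirichlet(α) prior with multinomial counts c, the posterior is Dirichlet(α + c) componentwise.
Subtract each count from the matching posterior parameter: 26−20=6, 16−12=4, 24−21=3, 14−9=5, 27−19=8, 20−12=8.

Dirichlet(6, 4, 3, 5, 8, 8)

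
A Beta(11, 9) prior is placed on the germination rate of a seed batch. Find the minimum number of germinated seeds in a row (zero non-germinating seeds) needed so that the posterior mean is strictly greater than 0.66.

k = 7

After k germinated seeds and 0 non-germinating seeds the posterior is Beta(11+k, 9), with mean (11+k)/(11+9+k).
Set (11+k)/(20+k) > 0.66 and solve: k > (0.66·20 − 11)/(1 − 0.66) = 6.471.
The smallest integer exceeding 6.471 is 7.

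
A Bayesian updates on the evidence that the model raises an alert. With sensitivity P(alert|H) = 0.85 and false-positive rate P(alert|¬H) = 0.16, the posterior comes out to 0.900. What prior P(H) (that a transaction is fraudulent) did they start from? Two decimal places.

P(H) = 0.63

Bayes' rule in odds form gives O(H|E) = O(H)·[P(E|H)/P(E|¬H)], hence O(H) = O(H|E)/LR.
Posterior odds = 0.900/(1−0.900) = 9.0000. LR = 0.85/0.16 = 5.3125.
Prior odds = 9.0000/5.3125 = 1.6941, so P(H) = 1.6941/(1+1.6941) ≈ 0.63.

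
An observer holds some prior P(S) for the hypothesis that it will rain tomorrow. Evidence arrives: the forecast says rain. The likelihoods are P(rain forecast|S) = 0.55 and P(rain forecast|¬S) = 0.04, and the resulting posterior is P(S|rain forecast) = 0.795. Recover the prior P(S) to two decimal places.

P(S) = 0.22

Bayes' rule in odds form gives O(S|E) = O(S)·[P(E|S)/P(E|¬S)], hence O(S) = O(S|E)/LR.
Posterior odds = 0.795/(1−0.795) = 3.8780. LR = 0.55/0.04 = 13.7500.
Prior odds = 3.8780/13.7500 = 0.2820, so P(S) = 0.2820/(1+0.2820) ≈ 0.22.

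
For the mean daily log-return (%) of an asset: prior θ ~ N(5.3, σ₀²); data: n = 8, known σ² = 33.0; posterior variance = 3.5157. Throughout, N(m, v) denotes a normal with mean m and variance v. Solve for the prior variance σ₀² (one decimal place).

Posterior precision equals prior precision plus data precision: 1/σ_n² = 1/σ₀² + n/σ².
So 1/σ₀² = 1/3.5157 − 8/33.0 = 0.284438 − 0.242424 = 0.042014.
Hence σ₀² = 1/0.042014 ≈ 23.8.

σ₀² = 23.8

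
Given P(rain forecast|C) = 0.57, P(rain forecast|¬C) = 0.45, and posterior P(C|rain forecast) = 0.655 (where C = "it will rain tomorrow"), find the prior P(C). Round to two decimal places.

In odds form, posterior odds = prior odds × likelihood ratio, so prior odds = posterior odds ÷ LR.
Posterior odds = 0.655/(1−0.655) = 1.8986. LR = 0.57/0.45 = 1.2667.
Prior odds = 1.8986/1.2667 = 1.4989, so P(C) = 1.4989/(1+1.4989) ≈ 0.60.

P(C) = 0.60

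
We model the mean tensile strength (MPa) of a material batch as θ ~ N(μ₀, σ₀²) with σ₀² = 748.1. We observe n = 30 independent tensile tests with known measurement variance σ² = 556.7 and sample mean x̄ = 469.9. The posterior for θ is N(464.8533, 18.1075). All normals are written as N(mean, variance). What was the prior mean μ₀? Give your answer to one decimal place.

μ₀ = 261.4

With known observation variance, the Normal–Normal posterior has precision τ_n = τ₀ + n/σ² and mean μ_n = (τ₀μ₀ + (n/σ²)x̄)/τ_n.
Here τ₀ = 1/748.1 = 0.001337 and τ_data = 30/556.7 = 0.053889, so τ_n = 0.055226.
Rearranging for μ₀: μ₀ = (μ_n·τ_n − τ_data·x̄)/τ₀ = (464.8533·0.055226 − 0.053889·469.9) / 0.001337 = 0.349547/0.001337 ≈ 261.4.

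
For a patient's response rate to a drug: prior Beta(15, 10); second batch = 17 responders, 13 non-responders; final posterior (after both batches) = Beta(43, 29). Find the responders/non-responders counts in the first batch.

Because Beta–binomial updating is additive in the counts, the combined data contributed (α_post−α_prior, β_post−β_prior) successes and failures.
Total across both batches: 43−15=28 responders, 29−10=19 non-responders.
Subtract the second batch: 28−17=11 responders and 19−13=6 non-responders.

11 responders and 6 non-responders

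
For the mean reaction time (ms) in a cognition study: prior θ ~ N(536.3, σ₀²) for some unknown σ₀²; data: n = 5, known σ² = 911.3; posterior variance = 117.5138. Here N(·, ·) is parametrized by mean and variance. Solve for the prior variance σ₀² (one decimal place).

σ₀² = 330.8

For the Normal–Normal model with known σ², precisions add: τ_n = τ₀ + n/σ².
So 1/σ₀² = 1/117.5138 − 5/911.3 = 0.008510 − 0.005487 = 0.003023.
Hence σ₀² = 1/0.003023 ≈ 330.8.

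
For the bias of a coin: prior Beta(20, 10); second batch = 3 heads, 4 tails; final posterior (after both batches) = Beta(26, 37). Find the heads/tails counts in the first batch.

Sequential conjugate updates are equivalent to a single update on the pooled data, so total successes = posterior α − prior α and total failures = posterior β − prior β.
Total across both batches: 26−20=6 heads, 37−10=27 tails.
Subtract the second batch: 6−3=3 heads and 27−4=23 tails.

3 heads and 23 tails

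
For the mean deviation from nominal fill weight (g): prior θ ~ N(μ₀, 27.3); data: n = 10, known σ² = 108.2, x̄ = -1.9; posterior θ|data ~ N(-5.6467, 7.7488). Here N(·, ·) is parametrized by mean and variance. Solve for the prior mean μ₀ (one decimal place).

μ₀ = -15.1

With known observation variance, the Normal–Normal posterior has precision τ_n = τ₀ + n/σ² and mean μ_n = (τ₀μ₀ + (n/σ²)x̄)/τ_n.
Here τ₀ = 1/27.3 = 0.036630 and τ_data = 10/108.2 = 0.092421, so τ_n = 0.129051.
Rearranging for μ₀: μ₀ = (μ_n·τ_n − τ_data·x̄)/τ₀ = (-5.6467·0.129051 − 0.092421·-1.9) / 0.036630 = -0.553112/0.036630 ≈ -15.1.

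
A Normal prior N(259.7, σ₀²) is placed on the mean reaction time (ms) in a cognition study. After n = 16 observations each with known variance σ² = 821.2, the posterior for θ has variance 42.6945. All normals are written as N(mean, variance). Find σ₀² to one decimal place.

σ₀² = 253.9

Posterior precision equals prior precision plus data precision: 1/σ_n² = 1/σ₀² + n/σ².
So 1/σ₀² = 1/42.6945 − 16/821.2 = 0.023422 − 0.019484 = 0.003938.
Hence σ₀² = 1/0.003938 ≈ 253.9.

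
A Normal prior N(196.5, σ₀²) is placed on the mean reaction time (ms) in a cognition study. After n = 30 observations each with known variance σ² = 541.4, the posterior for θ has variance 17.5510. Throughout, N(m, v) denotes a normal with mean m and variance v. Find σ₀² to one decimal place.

For the Normal–Normal model with known σ², precisions add: τ_n = τ₀ + n/σ².
So 1/σ₀² = 1/17.5510 − 30/541.4 = 0.056977 − 0.055412 = 0.001565.
Hence σ₀² = 1/0.001565 ≈ 639.0.

σ₀² = 639.0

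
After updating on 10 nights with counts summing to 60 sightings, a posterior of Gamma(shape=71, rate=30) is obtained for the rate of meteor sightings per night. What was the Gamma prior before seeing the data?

Gamma(shape=11, rate=20)

A Gamma(α, β) prior (rate parametrization) on a Poisson rate with n observations summing to S gives posterior Gamma(α+S, β+n).
So α = 71 − 60 = 11 and β = 30 − 10 = 20.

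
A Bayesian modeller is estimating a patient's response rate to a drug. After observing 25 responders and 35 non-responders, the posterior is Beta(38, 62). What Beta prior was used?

A Beta(a, b) prior with s successes and f failures in binomial data gives a Beta(a+s, b+f) posterior.
So a = 38 − 25 = 13 and b = 62 − 35 = 27.

Beta(13, 27)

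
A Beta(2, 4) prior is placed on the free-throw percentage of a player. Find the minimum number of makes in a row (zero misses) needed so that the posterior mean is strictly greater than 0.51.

k = 3

After k makes and 0 misses the posterior is Beta(2+k, 4), with mean (2+k)/(2+4+k).
Set (2+k)/(6+k) > 0.51 and solve: k > (0.51·6 − 2)/(1 − 0.51) = 2.163.
The smallest integer exceeding 2.163 is 3.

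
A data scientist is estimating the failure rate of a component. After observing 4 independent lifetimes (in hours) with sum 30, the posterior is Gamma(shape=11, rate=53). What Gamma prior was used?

Gamma(shape=7, rate=23)

For an exponential likelihood with a Gamma(α, β) prior on the rate, n observations with total T give posterior Gamma(α+n, β+T).
So α = 11 − 4 = 7 and β = 53 − 30 = 23.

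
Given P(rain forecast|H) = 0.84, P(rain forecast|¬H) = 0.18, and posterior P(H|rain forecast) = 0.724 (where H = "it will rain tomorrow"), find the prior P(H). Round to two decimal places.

P(H) = 0.36

Bayes' rule in odds form gives O(H|E) = O(H)·[P(E|H)/P(E|¬H)], hence O(H) = O(H|E)/LR.
Posterior odds = 0.724/(1−0.724) = 2.6232. LR = 0.84/0.18 = 4.6667.
Prior odds = 2.6232/4.6667 = 0.5621, so P(H) = 0.5621/(1+0.5621) ≈ 0.36.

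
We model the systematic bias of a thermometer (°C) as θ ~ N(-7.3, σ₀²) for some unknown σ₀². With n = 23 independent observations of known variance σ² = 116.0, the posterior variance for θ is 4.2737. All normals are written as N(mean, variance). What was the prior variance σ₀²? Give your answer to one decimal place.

For the Normal–Normal model with known σ², precisions add: τ_n = τ₀ + n/σ².
So 1/σ₀² = 1/4.2737 − 23/116.0 = 0.233989 − 0.198276 = 0.035713.
Hence σ₀² = 1/0.035713 ≈ 28.0.

σ₀² = 28.0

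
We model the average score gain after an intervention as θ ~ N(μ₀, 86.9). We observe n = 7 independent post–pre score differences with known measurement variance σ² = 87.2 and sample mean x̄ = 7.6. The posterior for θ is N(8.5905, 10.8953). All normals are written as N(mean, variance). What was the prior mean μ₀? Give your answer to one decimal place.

μ₀ = 15.5

The posterior mean is a precision-weighted average: μ_n = (τ₀μ₀ + τ_data·x̄)/(τ₀+τ_data), with τ₀=1/σ₀² and τ_data=n/σ².
Here τ₀ = 1/86.9 = 0.011507 and τ_data = 7/87.2 = 0.080275, so τ_n = 0.091782.
Rearranging for μ₀: μ₀ = (μ_n·τ_n − τ_data·x̄)/τ₀ = (8.5905·0.091782 − 0.080275·7.6) / 0.011507 = 0.178363/0.011507 ≈ 15.5.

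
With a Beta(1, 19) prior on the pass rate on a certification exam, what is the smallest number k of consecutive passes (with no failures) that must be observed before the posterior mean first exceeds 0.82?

k = 86

After k passes and 0 failures the posterior is Beta(1+k, 19), with mean (1+k)/(1+19+k).
Set (1+k)/(20+k) > 0.82 and solve: k > (0.82·20 − 1)/(1 − 0.82) = 85.556.
The smallest integer exceeding 85.556 is 86.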